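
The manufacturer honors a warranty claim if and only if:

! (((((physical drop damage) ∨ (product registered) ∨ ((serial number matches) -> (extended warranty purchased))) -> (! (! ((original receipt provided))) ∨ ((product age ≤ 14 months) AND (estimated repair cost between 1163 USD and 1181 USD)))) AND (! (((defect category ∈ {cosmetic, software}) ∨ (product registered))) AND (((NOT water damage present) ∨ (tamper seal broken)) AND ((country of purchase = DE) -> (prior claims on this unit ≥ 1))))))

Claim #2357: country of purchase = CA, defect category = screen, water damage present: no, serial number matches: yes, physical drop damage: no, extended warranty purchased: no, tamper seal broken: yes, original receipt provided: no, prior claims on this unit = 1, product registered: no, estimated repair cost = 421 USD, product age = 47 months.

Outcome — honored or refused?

Atomic conditions:
  physical drop damage: no → false
  product registered: no → false
  serial number matches: yes → true
  extended warranty purchased: no → false
  original receipt provided: no → false
  product age ≤ 14 months: 47 ≤ 14 is false
  estimated repair cost between 1163 USD and 1181 USD: 421 in [1163, 1181] is false
  defect category ∈ {cosmetic, software}: screen is not in the set → false
  NOT water damage present: no → true
  tamper seal broken: yes → true
  country of purchase = DE: CA == DE is false
  prior claims on this unit ≥ 1: 1 ≥ 1 is true
Combine:
[1.1.1.3] true → false = false
[1.1.1] false OR false OR false = false
[1.1.2.1.1] NOT false = true
[1.1.2.1] NOT true = false
[1.1.2.2] false AND false = false
[1.1.2] false OR false = false
[1.1] false → false (antecedent false ⇒ implication holds) = true
[1.2.1.1] false OR false = false
[1.2.1] NOT false = true
[1.2.2.1] true OR true = true
[1.2.2.2] false → true (antecedent false ⇒ implication holds) = true
[1.2.2] true AND true = true
[1.2] true AND true = true
[1] true AND true = true
[root] NOT true = false
Overall: false → refused

Refused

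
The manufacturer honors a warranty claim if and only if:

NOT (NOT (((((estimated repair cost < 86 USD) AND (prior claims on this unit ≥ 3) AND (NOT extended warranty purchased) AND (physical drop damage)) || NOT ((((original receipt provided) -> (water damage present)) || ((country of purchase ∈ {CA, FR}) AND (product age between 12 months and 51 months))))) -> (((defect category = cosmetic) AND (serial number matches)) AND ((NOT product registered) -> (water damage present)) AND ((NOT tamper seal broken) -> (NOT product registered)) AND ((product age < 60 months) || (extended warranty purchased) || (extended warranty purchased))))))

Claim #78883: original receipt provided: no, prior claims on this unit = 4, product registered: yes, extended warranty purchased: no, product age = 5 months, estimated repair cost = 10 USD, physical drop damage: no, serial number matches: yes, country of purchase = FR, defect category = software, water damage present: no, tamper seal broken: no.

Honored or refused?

Honored

Atomic conditions:
  estimated repair cost < 86 USD: 10 < 86 is true
  prior claims on this unit ≥ 3: 4 ≥ 3 is true
  NOT extended warranty purchased: no → true
  physical drop damage: no → false
  original receipt provided: no → false
  water damage present: no → false
  country of purchase ∈ {CA, FR}: FR is in the set → true
  product age between 12 months and 51 months: 5 in [12, 51] is false
  defect category = cosmetic: software == cosmetic is false
  serial number matches: yes → true
  NOT product registered: yes → false
  NOT tamper seal broken: no → true
  product age < 60 months: 5 < 60 is true
  extended warranty purchased: no → false
Combine:
[1.1.1.1] true AND true AND true AND false = false
[1.1.1.2.1.1] false → false (antecedent false ⇒ implication holds) = true
[1.1.1.2.1.2] true AND false = false
[1.1.1.2.1] true OR false = true
[1.1.1.2] NOT true = false
[1.1.1] false OR false = false
[1.1.2.1] false AND true = false
[1.1.2.2] false → false (antecedent false ⇒ implication holds) = true
[1.1.2.3] true → false = false
[1.1.2.4] true OR false OR false = true
[1.1.2] false AND true AND false AND true = false
[1.1] false → false (antecedent false ⇒ implication holds) = true
[1] NOT true = false
[root] NOT false = true
Overall: true → honored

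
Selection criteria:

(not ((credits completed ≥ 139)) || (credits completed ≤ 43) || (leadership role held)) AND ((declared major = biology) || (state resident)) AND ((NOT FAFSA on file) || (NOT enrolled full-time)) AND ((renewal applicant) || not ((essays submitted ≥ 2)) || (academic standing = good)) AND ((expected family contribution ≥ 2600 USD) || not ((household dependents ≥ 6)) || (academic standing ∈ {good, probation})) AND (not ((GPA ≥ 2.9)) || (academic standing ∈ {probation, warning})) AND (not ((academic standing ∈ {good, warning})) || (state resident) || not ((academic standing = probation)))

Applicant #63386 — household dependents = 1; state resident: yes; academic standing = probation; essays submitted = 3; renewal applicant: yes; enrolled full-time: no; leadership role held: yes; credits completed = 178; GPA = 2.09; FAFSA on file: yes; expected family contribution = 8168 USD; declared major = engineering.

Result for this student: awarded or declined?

Atomic conditions:
  credits completed ≥ 139: 178 ≥ 139 is true
  credits completed ≤ 43: 178 ≤ 43 is false
  leadership role held: yes → true
  declared major = biology: engineering == biology is false
  state resident: yes → true
  NOT FAFSA on file: yes → false
  NOT enrolled full-time: no → true
  renewal applicant: yes → true
  essays submitted ≥ 2: 3 ≥ 2 is true
  academic standing = good: probation == good is false
  expected family contribution ≥ 2600 USD: 8168 ≥ 2600 is true
  household dependents ≥ 6: 1 ≥ 6 is false
  academic standing ∈ {good, probation}: probation is in the set → true
  GPA ≥ 2.9: 2.09 ≥ 2.9 is false
  academic standing ∈ {probation, warning}: probation is in the set → true
  academic standing ∈ {good, warning}: probation is not in the set → false
  academic standing = probation: probation == probation is true
Combine:
[1.1] NOT true = false
[1] false OR false OR true = true
[2] false OR true = true
[3] false OR true = true
[4.2] NOT true = false
[4] true OR false OR false = true
[5.2] NOT false = true
[5] true OR true OR true = true
[6.1] NOT false = true
[6] true OR true = true
[7.1] NOT false = true
[7.3] NOT true = false
[7] true OR true OR false = true
[root] true AND true AND true AND true AND true AND true AND true = true
Overall: true → awarded

Awarded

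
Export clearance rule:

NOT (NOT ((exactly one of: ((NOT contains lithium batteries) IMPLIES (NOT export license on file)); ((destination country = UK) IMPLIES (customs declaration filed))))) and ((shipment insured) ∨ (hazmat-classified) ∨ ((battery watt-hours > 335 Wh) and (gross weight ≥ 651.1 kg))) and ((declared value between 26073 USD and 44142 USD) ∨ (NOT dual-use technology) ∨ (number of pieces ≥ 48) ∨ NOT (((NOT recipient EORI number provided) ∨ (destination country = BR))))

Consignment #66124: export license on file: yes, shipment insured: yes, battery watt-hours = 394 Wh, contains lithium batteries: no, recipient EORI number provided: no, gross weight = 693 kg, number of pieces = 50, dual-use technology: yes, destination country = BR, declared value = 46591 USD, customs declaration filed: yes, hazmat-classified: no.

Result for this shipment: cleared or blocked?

Atomic conditions:
  NOT contains lithium batteries: no → true
  NOT export license on file: yes → false
  destination country = UK: BR == UK is false
  customs declaration filed: yes → true
  shipment insured: yes → true
  hazmat-classified: no → false
  battery watt-hours > 335 Wh: 394 > 335 is true
  gross weight ≥ 651.1 kg: 693 ≥ 651.1 is true
  declared value between 26073 USD and 44142 USD: 46591 in [26073, 44142] is false
  NOT dual-use technology: yes → false
  number of pieces ≥ 48: 50 ≥ 48 is true
  NOT recipient EORI number provided: no → true
  destination country = BR: BR == BR is true
Combine:
[1.1.1.1] true → false = false
[1.1.1.2] false → true (antecedent false ⇒ implication holds) = true
[1.1.1] exactly-one(false, true) = true
[1.1] NOT true = false
[1] NOT false = true
[2.3] true AND true = true
[2] true OR false OR true = true
[3.4.1] true OR true = true
[3.4] NOT true = false
[3] false OR false OR true OR false = true
[root] true AND true AND true = true
Overall: true → cleared

Cleared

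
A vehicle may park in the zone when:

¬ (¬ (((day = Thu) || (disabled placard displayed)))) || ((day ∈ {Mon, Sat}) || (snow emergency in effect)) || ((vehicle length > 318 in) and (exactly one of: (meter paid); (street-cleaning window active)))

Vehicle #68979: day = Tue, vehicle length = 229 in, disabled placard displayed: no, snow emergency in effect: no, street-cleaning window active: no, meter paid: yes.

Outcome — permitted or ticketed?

Atomic conditions:
  day = Thu: Tue == Thu is false
  disabled placard displayed: no → false
  day ∈ {Mon, Sat}: Tue is not in the set → false
  snow emergency in effect: no → false
  vehicle length > 318 in: 229 > 318 is false
  meter paid: yes → true
  street-cleaning window active: no → false
Combine:
[1.1.1] false OR false = false
[1.1] NOT false = true
[1] NOT true = false
[2] false OR false = false
[3.2] exactly-one(true, false) = true
[3] false AND true = false
[root] false OR false OR false = false
Overall: false → ticketed

Ticketed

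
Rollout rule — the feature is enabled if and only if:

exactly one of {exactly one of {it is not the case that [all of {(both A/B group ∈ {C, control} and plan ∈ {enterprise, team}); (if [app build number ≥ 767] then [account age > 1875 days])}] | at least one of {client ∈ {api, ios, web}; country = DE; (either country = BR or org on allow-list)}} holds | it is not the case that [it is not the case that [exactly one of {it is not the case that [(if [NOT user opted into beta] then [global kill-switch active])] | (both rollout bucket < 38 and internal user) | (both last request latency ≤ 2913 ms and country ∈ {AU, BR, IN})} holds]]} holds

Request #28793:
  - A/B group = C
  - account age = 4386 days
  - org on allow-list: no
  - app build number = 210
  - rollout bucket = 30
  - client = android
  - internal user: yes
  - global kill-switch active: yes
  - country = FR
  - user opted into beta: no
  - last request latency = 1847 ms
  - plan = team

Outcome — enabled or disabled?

Enabled

Atomic conditions:
  A/B group ∈ {C, control}: C is in the set → true
  plan ∈ {enterprise, team}: team is in the set → true
  app build number ≥ 767: 210 ≥ 767 is false
  account age > 1875 days: 4386 > 1875 is true
  client ∈ {api, ios, web}: android is not in the set → false
  country = DE: FR == DE is false
  country = BR: FR == BR is false
  org on allow-list: no → false
  NOT user opted into beta: no → true
  global kill-switch active: yes → true
  rollout bucket < 38: 30 < 38 is true
  internal user: yes → true
  last request latency ≤ 2913 ms: 1847 ≤ 2913 is true
  country ∈ {AU, BR, IN}: FR is not in the set → false
Combine:
[1.1.1.1] true AND true = true
[1.1.1.2] false → true (antecedent false ⇒ implication holds) = true
[1.1.1] true AND true = true
[1.1] NOT true = false
[1.2.3] false OR false = false
[1.2] false OR false OR false = false
[1] exactly-one(false, false) = false
[2.1.1.1.1] true → true = true
[2.1.1.1] NOT true = false
[2.1.1.2] true AND true = true
[2.1.1.3] true AND false = false
[2.1.1] exactly-one(false, true, false) = true
[2.1] NOT true = false
[2] NOT false = true
[root] exactly-one(false, true) = true
Overall: true → enabled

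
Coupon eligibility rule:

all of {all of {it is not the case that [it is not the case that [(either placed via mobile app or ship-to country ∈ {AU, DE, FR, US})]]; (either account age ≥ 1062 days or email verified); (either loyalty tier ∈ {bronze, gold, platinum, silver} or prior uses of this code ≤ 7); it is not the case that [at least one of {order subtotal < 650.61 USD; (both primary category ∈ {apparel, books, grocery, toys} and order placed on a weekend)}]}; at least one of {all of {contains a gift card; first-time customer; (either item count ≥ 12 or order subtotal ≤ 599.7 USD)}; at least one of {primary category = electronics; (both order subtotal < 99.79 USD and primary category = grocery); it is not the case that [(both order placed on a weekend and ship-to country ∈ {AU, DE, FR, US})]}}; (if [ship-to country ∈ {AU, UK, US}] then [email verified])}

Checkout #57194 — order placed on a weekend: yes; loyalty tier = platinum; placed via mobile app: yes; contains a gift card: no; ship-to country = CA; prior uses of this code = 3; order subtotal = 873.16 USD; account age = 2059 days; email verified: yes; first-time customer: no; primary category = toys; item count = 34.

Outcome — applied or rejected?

Rejected

Atomic conditions:
  placed via mobile app: yes → true
  ship-to country ∈ {AU, DE, FR, US}: CA is not in the set → false
  account age ≥ 1062 days: 2059 ≥ 1062 is true
  email verified: yes → true
  loyalty tier ∈ {bronze, gold, platinum, silver}: platinum is in the set → true
  prior uses of this code ≤ 7: 3 ≤ 7 is true
  order subtotal < 650.61 USD: 873.16 < 650.61 is false
  primary category ∈ {apparel, books, grocery, toys}: toys is in the set → true
  order placed on a weekend: yes → true
  contains a gift card: no → false
  first-time customer: no → false
  item count ≥ 12: 34 ≥ 12 is true
  order subtotal ≤ 599.7 USD: 873.16 ≤ 599.7 is false
  primary category = electronics: toys == electronics is false
  order subtotal < 99.79 USD: 873.16 < 99.79 is false
  primary category = grocery: toys == grocery is false
  ship-to country ∈ {AU, UK, US}: CA is not in the set → false
Combine:
[1.1.1.1] true OR false = true
[1.1.1] NOT true = false
[1.1] NOT false = true
[1.2] true OR true = true
[1.3] true OR true = true
[1.4.1.2] true AND true = true
[1.4.1] false OR true = true
[1.4] NOT true = false
[1] true AND true AND true AND false = false
[2.1.3] true OR false = true
[2.1] false AND false AND true = false
[2.2.2] false AND false = false
[2.2.3.1] true AND false = false
[2.2.3] NOT false = true
[2.2] false OR false OR true = true
[2] false OR true = true
[3] false → true (antecedent false ⇒ implication holds) = true
[root] false AND true AND true = false
Overall: false → rejected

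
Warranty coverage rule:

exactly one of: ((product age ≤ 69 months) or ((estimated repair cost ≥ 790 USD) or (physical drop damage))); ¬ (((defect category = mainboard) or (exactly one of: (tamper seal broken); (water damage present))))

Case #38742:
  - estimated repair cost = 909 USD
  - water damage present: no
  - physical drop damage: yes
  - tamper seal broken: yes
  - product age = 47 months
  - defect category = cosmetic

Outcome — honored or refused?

Atomic conditions:
  product age ≤ 69 months: 47 ≤ 69 is true
  estimated repair cost ≥ 790 USD: 909 ≥ 790 is true
  physical drop damage: yes → true
  defect category = mainboard: cosmetic == mainboard is false
  tamper seal broken: yes → true
  water damage present: no → false
Combine:
[1.2] true OR true = true
[1] true OR true = true
[2.1.2] exactly-one(true, false) = true
[2.1] false OR true = true
[2] NOT true = false
[root] exactly-one(true, false) = true
Overall: true → honored

Honored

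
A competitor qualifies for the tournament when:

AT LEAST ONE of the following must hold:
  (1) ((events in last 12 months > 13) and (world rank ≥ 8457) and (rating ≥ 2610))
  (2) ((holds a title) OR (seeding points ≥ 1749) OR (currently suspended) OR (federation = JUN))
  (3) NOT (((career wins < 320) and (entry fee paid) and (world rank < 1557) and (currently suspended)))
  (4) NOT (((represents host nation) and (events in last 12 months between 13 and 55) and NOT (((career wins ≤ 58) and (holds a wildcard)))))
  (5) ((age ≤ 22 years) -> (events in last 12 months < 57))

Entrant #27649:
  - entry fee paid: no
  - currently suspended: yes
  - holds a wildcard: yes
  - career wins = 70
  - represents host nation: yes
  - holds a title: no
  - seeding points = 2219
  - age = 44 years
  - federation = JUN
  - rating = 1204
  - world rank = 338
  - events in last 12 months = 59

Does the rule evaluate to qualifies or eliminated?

Atomic conditions:
  events in last 12 months > 13: 59 > 13 is true
  world rank ≥ 8457: 338 ≥ 8457 is false
  rating ≥ 2610: 1204 ≥ 2610 is false
  holds a title: no → false
  seeding points ≥ 1749: 2219 ≥ 1749 is true
  currently suspended: yes → true
  federation = JUN: JUN == JUN is true
  career wins < 320: 70 < 320 is true
  entry fee paid: no → false
  world rank < 1557: 338 < 1557 is true
  represents host nation: yes → true
  events in last 12 months between 13 and 55: 59 in [13, 55] is false
  career wins ≤ 58: 70 ≤ 58 is false
  holds a wildcard: yes → true
  age ≤ 22 years: 44 ≤ 22 is false
  events in last 12 months < 57: 59 < 57 is false
Combine:
[1] true AND false AND false = false
[2] false OR true OR true OR true = true
[3.1] true AND false AND true AND true = false
[3] NOT false = true
[4.1.3.1] false AND true = false
[4.1.3] NOT false = true
[4.1] true AND false AND true = false
[4] NOT false = true
[5] false → false (antecedent false ⇒ implication holds) = true
[root] false OR true OR true OR true OR true = true
Overall: true → qualifies

Qualifies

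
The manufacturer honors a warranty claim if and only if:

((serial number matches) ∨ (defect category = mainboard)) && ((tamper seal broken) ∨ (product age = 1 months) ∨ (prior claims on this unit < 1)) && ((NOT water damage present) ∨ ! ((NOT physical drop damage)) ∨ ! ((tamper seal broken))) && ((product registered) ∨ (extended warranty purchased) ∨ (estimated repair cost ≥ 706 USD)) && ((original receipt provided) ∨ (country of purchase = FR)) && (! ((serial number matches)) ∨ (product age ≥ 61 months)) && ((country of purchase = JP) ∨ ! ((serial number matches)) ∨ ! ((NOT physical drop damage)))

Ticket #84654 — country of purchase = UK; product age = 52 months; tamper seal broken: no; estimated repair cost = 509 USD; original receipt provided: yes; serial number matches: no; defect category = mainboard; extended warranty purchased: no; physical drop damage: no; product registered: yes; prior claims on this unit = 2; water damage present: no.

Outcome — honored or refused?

Atomic conditions:
  serial number matches: no → false
  defect category = mainboard: mainboard == mainboard is true
  tamper seal broken: no → false
  product age = 1 months: 52 == 1 is false
  prior claims on this unit < 1: 2 < 1 is false
  NOT water damage present: no → true
  NOT physical drop damage: no → true
  product registered: yes → true
  extended warranty purchased: no → false
  estimated repair cost ≥ 706 USD: 509 ≥ 706 is false
  original receipt provided: yes → true
  country of purchase = FR: UK == FR is false
  product age ≥ 61 months: 52 ≥ 61 is false
  country of purchase = JP: UK == JP is false
Combine:
[1] false OR true = true
[2] false OR false OR false = false
[3.2] NOT true = false
[3.3] NOT false = true
[3] true OR false OR true = true
[4] true OR false OR false = true
[5] true OR false = true
[6.1] NOT false = true
[6] true OR false = true
[7.2] NOT false = true
[7.3] NOT true = false
[7] false OR true OR false = true
[root] true AND false AND true AND true AND true AND true AND true = false
Overall: false → refused

Refused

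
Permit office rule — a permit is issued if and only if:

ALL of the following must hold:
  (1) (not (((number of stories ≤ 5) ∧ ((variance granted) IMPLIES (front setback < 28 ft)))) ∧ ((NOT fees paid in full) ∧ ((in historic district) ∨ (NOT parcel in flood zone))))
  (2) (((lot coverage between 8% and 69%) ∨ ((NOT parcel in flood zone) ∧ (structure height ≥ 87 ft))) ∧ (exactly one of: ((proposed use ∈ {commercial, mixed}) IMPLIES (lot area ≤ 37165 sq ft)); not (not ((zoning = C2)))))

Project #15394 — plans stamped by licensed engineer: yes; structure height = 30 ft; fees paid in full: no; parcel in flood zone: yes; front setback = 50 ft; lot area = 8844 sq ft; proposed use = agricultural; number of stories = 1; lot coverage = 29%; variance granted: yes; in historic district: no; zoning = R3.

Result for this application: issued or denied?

Atomic conditions:
  number of stories ≤ 5: 1 ≤ 5 is true
  variance granted: yes → true
  front setback < 28 ft: 50 < 28 is false
  NOT fees paid in full: no → true
  in historic district: no → false
  NOT parcel in flood zone: yes → false
  lot coverage between 8% and 69%: 29 in [8, 69] is true
  structure height ≥ 87 ft: 30 ≥ 87 is false
  proposed use ∈ {commercial, mixed}: agricultural is not in the set → false
  lot area ≤ 37165 sq ft: 8844 ≤ 37165 is true
  zoning = C2: R3 == C2 is false
Combine:
[1.1.1.2] true → false = false
[1.1.1] true AND false = false
[1.1] NOT false = true
[1.2.2] false OR false = false
[1.2] true AND false = false
[1] true AND false = false
[2.1.2] false AND false = false
[2.1] true OR false = true
[2.2.1] false → true (antecedent false ⇒ implication holds) = true
[2.2.2.1] NOT false = true
[2.2.2] NOT true = false
[2.2] exactly-one(true, false) = true
[2] true AND true = true
[root] false AND true = false
Overall: false → denied

Denied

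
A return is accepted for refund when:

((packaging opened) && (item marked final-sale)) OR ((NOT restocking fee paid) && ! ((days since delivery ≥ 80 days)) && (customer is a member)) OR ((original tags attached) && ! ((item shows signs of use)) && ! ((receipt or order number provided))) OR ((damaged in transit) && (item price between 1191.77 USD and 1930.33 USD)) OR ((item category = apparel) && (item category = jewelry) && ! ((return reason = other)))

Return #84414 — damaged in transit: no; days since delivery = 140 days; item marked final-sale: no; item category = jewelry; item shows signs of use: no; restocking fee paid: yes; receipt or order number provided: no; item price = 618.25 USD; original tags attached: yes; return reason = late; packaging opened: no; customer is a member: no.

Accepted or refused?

Accepted

Atomic conditions:
  packaging opened: no → false
  item marked final-sale: no → false
  NOT restocking fee paid: yes → false
  days since delivery ≥ 80 days: 140 ≥ 80 is true
  customer is a member: no → false
  original tags attached: yes → true
  item shows signs of use: no → false
  receipt or order number provided: no → false
  damaged in transit: no → false
  item price between 1191.77 USD and 1930.33 USD: 618.25 in [1191.77, 1930.33] is false
  item category = apparel: jewelry == apparel is false
  item category = jewelry: jewelry == jewelry is true
  return reason = other: late == other is false
Combine:
[1] false AND false = false
[2.2] NOT true = false
[2] false AND false AND false = false
[3.2] NOT false = true
[3.3] NOT false = true
[3] true AND true AND true = true
[4] false AND false = false
[5.3] NOT false = true
[5] false AND true AND true = false
[root] false OR false OR true OR false OR false = true
Overall: true → accepted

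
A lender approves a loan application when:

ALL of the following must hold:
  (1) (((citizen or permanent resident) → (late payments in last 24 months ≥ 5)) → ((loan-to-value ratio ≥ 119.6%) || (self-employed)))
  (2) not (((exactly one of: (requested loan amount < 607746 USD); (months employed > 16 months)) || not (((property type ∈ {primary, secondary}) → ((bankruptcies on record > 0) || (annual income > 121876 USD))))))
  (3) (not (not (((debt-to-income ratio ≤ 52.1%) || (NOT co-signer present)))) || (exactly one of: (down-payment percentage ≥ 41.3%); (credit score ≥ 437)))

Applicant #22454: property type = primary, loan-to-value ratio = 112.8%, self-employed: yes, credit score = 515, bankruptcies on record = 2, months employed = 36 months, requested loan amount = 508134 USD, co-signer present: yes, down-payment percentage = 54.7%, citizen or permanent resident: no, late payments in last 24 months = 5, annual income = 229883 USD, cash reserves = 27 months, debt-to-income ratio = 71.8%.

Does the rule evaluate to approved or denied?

Atomic conditions:
  citizen or permanent resident: no → false
  late payments in last 24 months ≥ 5: 5 ≥ 5 is true
  loan-to-value ratio ≥ 119.6%: 112.8 ≥ 119.6 is false
  self-employed: yes → true
  requested loan amount < 607746 USD: 508134 < 607746 is true
  months employed > 16 months: 36 > 16 is true
  property type ∈ {primary, secondary}: primary is in the set → true
  bankruptcies on record > 0: 2 > 0 is true
  annual income > 121876 USD: 229883 > 121876 is true
  debt-to-income ratio ≤ 52.1%: 71.8 ≤ 52.1 is false
  NOT co-signer present: yes → false
  down-payment percentage ≥ 41.3%: 54.7 ≥ 41.3 is true
  credit score ≥ 437: 515 ≥ 437 is true
Combine:
[1.1] false → true (antecedent false ⇒ implication holds) = true
[1.2] false OR true = true
[1] true → true = true
[2.1.1] exactly-one(true, true) = false
[2.1.2.1.2] true OR true = true
[2.1.2.1] true → true = true
[2.1.2] NOT true = false
[2.1] false OR false = false
[2] NOT false = true
[3.1.1.1] false OR false = false
[3.1.1] NOT false = true
[3.1] NOT true = false
[3.2] exactly-one(true, true) = false
[3] false OR false = false
[root] true AND true AND false = false
Overall: false → denied

Denied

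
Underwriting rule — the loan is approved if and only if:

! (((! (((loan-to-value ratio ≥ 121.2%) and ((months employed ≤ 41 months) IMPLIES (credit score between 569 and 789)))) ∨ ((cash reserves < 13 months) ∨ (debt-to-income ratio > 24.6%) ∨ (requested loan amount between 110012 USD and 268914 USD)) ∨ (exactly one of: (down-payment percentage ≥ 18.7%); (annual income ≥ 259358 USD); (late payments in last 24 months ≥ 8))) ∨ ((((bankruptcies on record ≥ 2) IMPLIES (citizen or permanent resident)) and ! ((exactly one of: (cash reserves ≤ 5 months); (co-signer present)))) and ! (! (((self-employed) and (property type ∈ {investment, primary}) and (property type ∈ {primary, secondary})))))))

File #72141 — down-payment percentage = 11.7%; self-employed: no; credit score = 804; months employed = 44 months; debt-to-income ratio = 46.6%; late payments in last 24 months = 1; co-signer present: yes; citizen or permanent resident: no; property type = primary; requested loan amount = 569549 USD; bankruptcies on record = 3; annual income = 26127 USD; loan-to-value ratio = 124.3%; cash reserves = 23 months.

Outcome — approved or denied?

Atomic conditions:
  loan-to-value ratio ≥ 121.2%: 124.3 ≥ 121.2 is true
  months employed ≤ 41 months: 44 ≤ 41 is false
  credit score between 569 and 789: 804 in [569, 789] is false
  cash reserves < 13 months: 23 < 13 is false
  debt-to-income ratio > 24.6%: 46.6 > 24.6 is true
  requested loan amount between 110012 USD and 268914 USD: 569549 in [110012, 268914] is false
  down-payment percentage ≥ 18.7%: 11.7 ≥ 18.7 is false
  annual income ≥ 259358 USD: 26127 ≥ 259358 is false
  late payments in last 24 months ≥ 8: 1 ≥ 8 is false
  bankruptcies on record ≥ 2: 3 ≥ 2 is true
  citizen or permanent resident: no → false
  cash reserves ≤ 5 months: 23 ≤ 5 is false
  co-signer present: yes → true
  self-employed: no → false
  property type ∈ {investment, primary}: primary is in the set → true
  property type ∈ {primary, secondary}: primary is in the set → true
Combine:
[1.1.1.1.2] false → false (antecedent false ⇒ implication holds) = true
[1.1.1.1] true AND true = true
[1.1.1] NOT true = false
[1.1.2] false OR true OR false = true
[1.1.3] exactly-one(false, false, false) = false
[1.1] false OR true OR false = true
[1.2.1.1] true → false = false
[1.2.1.2.1] exactly-one(false, true) = true
[1.2.1.2] NOT true = false
[1.2.1] false AND false = false
[1.2.2.1.1] false AND true AND true = false
[1.2.2.1] NOT false = true
[1.2.2] NOT true = false
[1.2] false AND false = false
[1] true OR false = true
[root] NOT true = false
Overall: false → denied

Denied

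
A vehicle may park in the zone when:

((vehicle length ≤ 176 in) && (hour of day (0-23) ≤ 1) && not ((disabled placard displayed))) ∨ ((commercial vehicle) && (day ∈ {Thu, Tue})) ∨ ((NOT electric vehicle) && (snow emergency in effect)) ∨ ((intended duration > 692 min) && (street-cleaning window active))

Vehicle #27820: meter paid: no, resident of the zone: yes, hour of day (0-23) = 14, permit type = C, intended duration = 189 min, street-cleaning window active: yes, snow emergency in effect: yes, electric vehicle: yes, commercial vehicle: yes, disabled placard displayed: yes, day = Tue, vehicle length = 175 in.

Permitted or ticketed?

Permitted

Atomic conditions:
  vehicle length ≤ 176 in: 175 ≤ 176 is true
  hour of day (0-23) ≤ 1: 14 ≤ 1 is false
  disabled placard displayed: yes → true
  commercial vehicle: yes → true
  day ∈ {Thu, Tue}: Tue is in the set → true
  NOT electric vehicle: yes → false
  snow emergency in effect: yes → true
  intended duration > 692 min: 189 > 692 is false
  street-cleaning window active: yes → true
Combine:
[1.3] NOT true = false
[1] true AND false AND false = false
[2] true AND true = true
[3] false AND true = false
[4] false AND true = false
[root] false OR true OR false OR false = true
Overall: true → permitted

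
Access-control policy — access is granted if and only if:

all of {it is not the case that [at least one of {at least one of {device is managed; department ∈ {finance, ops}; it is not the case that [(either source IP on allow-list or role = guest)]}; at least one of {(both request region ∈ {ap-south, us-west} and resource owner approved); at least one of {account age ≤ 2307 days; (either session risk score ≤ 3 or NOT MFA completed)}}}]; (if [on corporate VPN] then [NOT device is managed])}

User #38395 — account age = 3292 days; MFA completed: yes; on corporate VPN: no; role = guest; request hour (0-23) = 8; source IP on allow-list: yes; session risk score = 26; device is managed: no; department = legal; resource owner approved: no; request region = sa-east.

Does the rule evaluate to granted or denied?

Granted

Atomic conditions:
  device is managed: no → false
  department ∈ {finance, ops}: legal is not in the set → false
  source IP on allow-list: yes → true
  role = guest: guest == guest is true
  request region ∈ {ap-south, us-west}: sa-east is not in the set → false
  resource owner approved: no → false
  account age ≤ 2307 days: 3292 ≤ 2307 is false
  session risk score ≤ 3: 26 ≤ 3 is false
  NOT MFA completed: yes → false
  on corporate VPN: no → false
  NOT device is managed: no → true
Combine:
[1.1.1.3.1] true OR true = true
[1.1.1.3] NOT true = false
[1.1.1] false OR false OR false = false
[1.1.2.1] false AND false = false
[1.1.2.2.2] false OR false = false
[1.1.2.2] false OR false = false
[1.1.2] false OR false = false
[1.1] false OR false = false
[1] NOT false = true
[2] false → true (antecedent false ⇒ implication holds) = true
[root] true AND true = true
Overall: true → granted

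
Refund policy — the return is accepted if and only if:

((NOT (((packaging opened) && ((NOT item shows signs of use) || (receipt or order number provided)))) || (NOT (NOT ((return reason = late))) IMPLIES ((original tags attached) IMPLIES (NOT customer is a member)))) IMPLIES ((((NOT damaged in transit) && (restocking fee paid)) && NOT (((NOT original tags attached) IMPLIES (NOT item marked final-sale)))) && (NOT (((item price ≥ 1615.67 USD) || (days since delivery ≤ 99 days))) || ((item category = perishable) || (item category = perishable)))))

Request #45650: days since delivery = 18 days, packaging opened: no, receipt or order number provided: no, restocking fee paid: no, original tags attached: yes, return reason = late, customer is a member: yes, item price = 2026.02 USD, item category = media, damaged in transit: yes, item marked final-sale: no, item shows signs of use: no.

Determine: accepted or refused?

Atomic conditions:
  packaging opened: no → false
  NOT item shows signs of use: no → true
  receipt or order number provided: no → false
  return reason = late: late == late is true
  original tags attached: yes → true
  NOT customer is a member: yes → false
  NOT damaged in transit: yes → false
  restocking fee paid: no → false
  NOT original tags attached: yes → false
  NOT item marked final-sale: no → true
  item price ≥ 1615.67 USD: 2026.02 ≥ 1615.67 is true
  days since delivery ≤ 99 days: 18 ≤ 99 is true
  item category = perishable: media == perishable is false
Combine:
[1.1.1.2] true OR false = true
[1.1.1] false AND true = false
[1.1] NOT false = true
[1.2.1.1] NOT true = false
[1.2.1] NOT false = true
[1.2.2] true → false = false
[1.2] true → false = false
[1] true OR false = true
[2.1.1] false AND false = false
[2.1.2.1] false → true (antecedent false ⇒ implication holds) = true
[2.1.2] NOT true = false
[2.1] false AND false = false
[2.2.1.1] true OR true = true
[2.2.1] NOT true = false
[2.2.2] false OR false = false
[2.2] false OR false = false
[2] false AND false = false
[root] true → false = false
Overall: false → refused

Refused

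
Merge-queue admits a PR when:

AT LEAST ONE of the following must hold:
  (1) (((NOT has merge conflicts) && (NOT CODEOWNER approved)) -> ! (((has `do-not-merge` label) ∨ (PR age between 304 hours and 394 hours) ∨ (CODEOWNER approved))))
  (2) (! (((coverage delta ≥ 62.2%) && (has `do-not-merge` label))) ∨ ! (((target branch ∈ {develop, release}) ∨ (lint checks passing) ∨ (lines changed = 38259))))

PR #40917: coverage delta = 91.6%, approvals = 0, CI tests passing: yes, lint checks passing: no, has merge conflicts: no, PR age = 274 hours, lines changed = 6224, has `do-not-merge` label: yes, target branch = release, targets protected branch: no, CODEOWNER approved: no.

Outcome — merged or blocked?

Blocked

Atomic conditions:
  NOT has merge conflicts: no → true
  NOT CODEOWNER approved: no → true
  has `do-not-merge` label: yes → true
  PR age between 304 hours and 394 hours: 274 in [304, 394] is false
  CODEOWNER approved: no → false
  coverage delta ≥ 62.2%: 91.6 ≥ 62.2 is true
  target branch ∈ {develop, release}: release is in the set → true
  lint checks passing: no → false
  lines changed = 38259: 6224 == 38259 is false
Combine:
[1.1] true AND true = true
[1.2.1] true OR false OR false = true
[1.2] NOT true = false
[1] true → false = false
[2.1.1] true AND true = true
[2.1] NOT true = false
[2.2.1] true OR false OR false = true
[2.2] NOT true = false
[2] false OR false = false
[root] false OR false = false
Overall: false → blocked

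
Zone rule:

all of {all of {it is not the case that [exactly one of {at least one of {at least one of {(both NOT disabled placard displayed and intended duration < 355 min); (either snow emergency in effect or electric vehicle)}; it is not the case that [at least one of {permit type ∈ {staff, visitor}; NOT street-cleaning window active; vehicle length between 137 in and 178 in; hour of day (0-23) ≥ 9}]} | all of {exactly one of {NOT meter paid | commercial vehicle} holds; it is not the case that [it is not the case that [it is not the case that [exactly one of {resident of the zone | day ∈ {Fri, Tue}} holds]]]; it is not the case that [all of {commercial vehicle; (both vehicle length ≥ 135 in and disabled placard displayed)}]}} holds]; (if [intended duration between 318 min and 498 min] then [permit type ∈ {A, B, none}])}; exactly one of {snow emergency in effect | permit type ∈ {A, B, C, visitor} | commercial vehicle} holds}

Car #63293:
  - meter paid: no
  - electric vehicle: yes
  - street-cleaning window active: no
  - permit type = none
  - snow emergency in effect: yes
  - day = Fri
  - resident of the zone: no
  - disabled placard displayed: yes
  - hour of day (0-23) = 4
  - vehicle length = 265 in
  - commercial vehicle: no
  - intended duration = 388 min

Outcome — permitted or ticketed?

Atomic conditions:
  NOT disabled placard displayed: yes → false
  intended duration < 355 min: 388 < 355 is false
  snow emergency in effect: yes → true
  electric vehicle: yes → true
  permit type ∈ {staff, visitor}: none is not in the set → false
  NOT street-cleaning window active: no → true
  vehicle length between 137 in and 178 in: 265 in [137, 178] is false
  hour of day (0-23) ≥ 9: 4 ≥ 9 is false
  NOT meter paid: no → true
  commercial vehicle: no → false
  resident of the zone: no → false
  day ∈ {Fri, Tue}: Fri is in the set → true
  vehicle length ≥ 135 in: 265 ≥ 135 is true
  disabled placard displayed: yes → true
  intended duration between 318 min and 498 min: 388 in [318, 498] is true
  permit type ∈ {A, B, none}: none is in the set → true
  permit type ∈ {A, B, C, visitor}: none is not in the set → false
Combine:
[1.1.1.1.1.1] false AND false = false
[1.1.1.1.1.2] true OR true = true
[1.1.1.1.1] false OR true = true
[1.1.1.1.2.1] false OR true OR false OR false = true
[1.1.1.1.2] NOT true = false
[1.1.1.1] true OR false = true
[1.1.1.2.1] exactly-one(true, false) = true
[1.1.1.2.2.1.1.1] exactly-one(false, true) = true
[1.1.1.2.2.1.1] NOT true = false
[1.1.1.2.2.1] NOT false = true
[1.1.1.2.2] NOT true = false
[1.1.1.2.3.1.2] true AND true = true
[1.1.1.2.3.1] false AND true = false
[1.1.1.2.3] NOT false = true
[1.1.1.2] true AND false AND true = false
[1.1.1] exactly-one(true, false) = true
[1.1] NOT true = false
[1.2] true → true = true
[1] false AND true = false
[2] exactly-one(true, false, false) = true
[root] false AND true = false
Overall: false → ticketed

Ticketed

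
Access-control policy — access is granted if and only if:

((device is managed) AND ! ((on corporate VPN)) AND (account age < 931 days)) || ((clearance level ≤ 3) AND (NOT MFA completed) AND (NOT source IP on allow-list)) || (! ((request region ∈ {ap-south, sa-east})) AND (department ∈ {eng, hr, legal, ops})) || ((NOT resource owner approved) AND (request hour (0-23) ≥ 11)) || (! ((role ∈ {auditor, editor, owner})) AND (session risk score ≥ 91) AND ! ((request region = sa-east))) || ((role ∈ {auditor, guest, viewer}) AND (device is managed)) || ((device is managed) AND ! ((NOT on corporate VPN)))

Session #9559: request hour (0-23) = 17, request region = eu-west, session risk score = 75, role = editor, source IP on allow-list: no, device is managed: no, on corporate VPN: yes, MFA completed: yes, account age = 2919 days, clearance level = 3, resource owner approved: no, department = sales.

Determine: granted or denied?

Atomic conditions:
  device is managed: no → false
  on corporate VPN: yes → true
  account age < 931 days: 2919 < 931 is false
  clearance level ≤ 3: 3 ≤ 3 is true
  NOT MFA completed: yes → false
  NOT source IP on allow-list: no → true
  request region ∈ {ap-south, sa-east}: eu-west is not in the set → false
  department ∈ {eng, hr, legal, ops}: sales is not in the set → false
  NOT resource owner approved: no → true
  request hour (0-23) ≥ 11: 17 ≥ 11 is true
  role ∈ {auditor, editor, owner}: editor is in the set → true
  session risk score ≥ 91: 75 ≥ 91 is false
  request region = sa-east: eu-west == sa-east is false
  role ∈ {auditor, guest, viewer}: editor is not in the set → false
  NOT on corporate VPN: yes → false
Combine:
[1.2] NOT true = false
[1] false AND false AND false = false
[2] true AND false AND true = false
[3.1] NOT false = true
[3] true AND false = false
[4] true AND true = true
[5.1] NOT true = false
[5.3] NOT false = true
[5] false AND false AND true = false
[6] false AND false = false
[7.2] NOT false = true
[7] false AND true = false
[root] false OR false OR false OR true OR false OR false OR false = true
Overall: true → granted

Granted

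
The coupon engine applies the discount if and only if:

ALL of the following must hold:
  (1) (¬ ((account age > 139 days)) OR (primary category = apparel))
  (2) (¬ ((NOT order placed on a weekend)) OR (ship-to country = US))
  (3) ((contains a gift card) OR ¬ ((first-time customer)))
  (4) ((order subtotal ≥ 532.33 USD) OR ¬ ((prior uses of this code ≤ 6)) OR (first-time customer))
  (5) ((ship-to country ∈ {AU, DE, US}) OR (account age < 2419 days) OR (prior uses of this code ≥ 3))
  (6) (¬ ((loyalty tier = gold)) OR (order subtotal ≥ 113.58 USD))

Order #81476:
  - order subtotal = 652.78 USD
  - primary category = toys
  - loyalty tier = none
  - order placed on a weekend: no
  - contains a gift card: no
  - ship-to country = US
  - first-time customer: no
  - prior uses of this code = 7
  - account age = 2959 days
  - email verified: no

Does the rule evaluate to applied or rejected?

Atomic conditions:
  account age > 139 days: 2959 > 139 is true
  primary category = apparel: toys == apparel is false
  NOT order placed on a weekend: no → true
  ship-to country = US: US == US is true
  contains a gift card: no → false
  first-time customer: no → false
  order subtotal ≥ 532.33 USD: 652.78 ≥ 532.33 is true
  prior uses of this code ≤ 6: 7 ≤ 6 is false
  ship-to country ∈ {AU, DE, US}: US is in the set → true
  account age < 2419 days: 2959 < 2419 is false
  prior uses of this code ≥ 3: 7 ≥ 3 is true
  loyalty tier = gold: none == gold is false
  order subtotal ≥ 113.58 USD: 652.78 ≥ 113.58 is true
Combine:
[1.1] NOT true = false
[1] false OR false = false
[2.1] NOT true = false
[2] false OR true = true
[3.2] NOT false = true
[3] false OR true = true
[4.2] NOT false = true
[4] true OR true OR false = true
[5] true OR false OR true = true
[6.1] NOT false = true
[6] true OR true = true
[root] false AND true AND true AND true AND true AND true = false
Overall: false → rejected

Rejected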